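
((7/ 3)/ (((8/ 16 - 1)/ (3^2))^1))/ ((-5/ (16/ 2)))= 336/ 5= 67.20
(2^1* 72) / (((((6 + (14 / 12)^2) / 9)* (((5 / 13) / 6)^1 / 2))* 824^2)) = 113724 / 14056925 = 0.01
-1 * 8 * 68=-544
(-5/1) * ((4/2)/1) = -10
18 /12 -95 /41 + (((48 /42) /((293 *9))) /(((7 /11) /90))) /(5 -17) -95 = -338426887 /3531822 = -95.82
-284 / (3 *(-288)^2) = -71 / 62208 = -0.00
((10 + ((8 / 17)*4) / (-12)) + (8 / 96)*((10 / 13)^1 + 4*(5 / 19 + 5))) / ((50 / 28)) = 2056621 / 314925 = 6.53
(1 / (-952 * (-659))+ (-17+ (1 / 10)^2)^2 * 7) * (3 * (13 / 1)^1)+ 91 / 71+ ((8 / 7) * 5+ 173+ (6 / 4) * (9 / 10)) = 4397829515607793 / 55678910000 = 78985.55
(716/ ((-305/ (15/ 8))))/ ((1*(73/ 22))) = -5907/ 4453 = -1.33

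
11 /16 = 0.69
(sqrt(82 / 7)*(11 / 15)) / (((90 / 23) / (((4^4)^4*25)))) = 543313362944*sqrt(574) / 189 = 68872290839.07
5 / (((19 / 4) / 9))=180 / 19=9.47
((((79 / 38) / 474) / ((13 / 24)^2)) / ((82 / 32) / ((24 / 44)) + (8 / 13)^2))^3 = 97844723712 / 3832280364283162273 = 0.00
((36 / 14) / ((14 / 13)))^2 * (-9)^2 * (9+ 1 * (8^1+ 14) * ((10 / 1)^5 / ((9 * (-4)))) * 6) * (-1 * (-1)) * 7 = -58079045817 / 49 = -1185286649.33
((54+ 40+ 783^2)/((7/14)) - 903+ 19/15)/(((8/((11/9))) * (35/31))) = 1567062431/9450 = 165826.71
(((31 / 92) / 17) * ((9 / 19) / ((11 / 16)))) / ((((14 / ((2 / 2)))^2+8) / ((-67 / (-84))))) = 2077 / 38898244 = 0.00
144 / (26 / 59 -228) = -4248 / 6713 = -0.63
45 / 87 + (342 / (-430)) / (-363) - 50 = -37329872 / 754435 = -49.48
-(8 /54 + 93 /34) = -2.88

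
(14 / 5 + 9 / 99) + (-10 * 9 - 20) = -107.11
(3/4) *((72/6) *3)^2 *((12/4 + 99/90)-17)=-12538.80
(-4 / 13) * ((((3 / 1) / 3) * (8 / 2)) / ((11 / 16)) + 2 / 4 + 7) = -586 / 143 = -4.10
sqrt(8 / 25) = 2 * sqrt(2) / 5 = 0.57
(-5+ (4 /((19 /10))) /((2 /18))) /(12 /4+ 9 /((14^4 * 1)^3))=15023886779453440 /3231553005392043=4.65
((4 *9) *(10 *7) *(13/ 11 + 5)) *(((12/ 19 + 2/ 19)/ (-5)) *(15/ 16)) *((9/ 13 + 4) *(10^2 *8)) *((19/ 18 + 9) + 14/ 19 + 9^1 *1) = -159906954.81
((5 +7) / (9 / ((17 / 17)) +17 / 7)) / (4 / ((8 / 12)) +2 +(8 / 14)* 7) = 7 / 80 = 0.09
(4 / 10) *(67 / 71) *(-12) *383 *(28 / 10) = -8622096 / 1775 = -4857.52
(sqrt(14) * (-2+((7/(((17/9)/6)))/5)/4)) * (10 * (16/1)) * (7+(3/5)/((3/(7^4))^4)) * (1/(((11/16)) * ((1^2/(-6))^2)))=-5138608656540104704 * sqrt(14)/2805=-6854514451865883.02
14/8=1.75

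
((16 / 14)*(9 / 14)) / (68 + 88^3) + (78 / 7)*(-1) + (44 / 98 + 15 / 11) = -40803146 / 4373215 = -9.33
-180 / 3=-60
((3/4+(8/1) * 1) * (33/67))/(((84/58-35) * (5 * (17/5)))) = -0.01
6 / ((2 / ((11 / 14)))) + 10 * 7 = 1013 / 14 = 72.36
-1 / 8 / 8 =-1 / 64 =-0.02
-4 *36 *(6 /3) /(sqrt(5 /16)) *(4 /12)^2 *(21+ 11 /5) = -14848 *sqrt(5) /25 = -1328.05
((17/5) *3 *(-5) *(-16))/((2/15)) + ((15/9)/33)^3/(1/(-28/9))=53444065420/8732691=6120.00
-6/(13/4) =-24/13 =-1.85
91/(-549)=-91/549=-0.17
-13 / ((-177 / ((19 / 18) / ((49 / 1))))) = 247 / 156114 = 0.00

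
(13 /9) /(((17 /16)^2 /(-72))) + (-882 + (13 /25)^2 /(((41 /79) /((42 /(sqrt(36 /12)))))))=-281522 /289 + 186914*sqrt(3) /25625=-961.49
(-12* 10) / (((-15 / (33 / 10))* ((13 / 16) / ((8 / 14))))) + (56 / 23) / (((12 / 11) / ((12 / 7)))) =234344 / 10465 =22.39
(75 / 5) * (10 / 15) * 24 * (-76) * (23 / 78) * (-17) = 1188640 / 13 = 91433.85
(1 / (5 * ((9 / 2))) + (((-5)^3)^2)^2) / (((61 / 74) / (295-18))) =225197753947246 / 2745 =82039254625.59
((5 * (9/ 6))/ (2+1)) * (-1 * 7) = -17.50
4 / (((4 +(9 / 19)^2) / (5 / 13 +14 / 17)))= 385548 / 337025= 1.14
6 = 6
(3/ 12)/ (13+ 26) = 0.01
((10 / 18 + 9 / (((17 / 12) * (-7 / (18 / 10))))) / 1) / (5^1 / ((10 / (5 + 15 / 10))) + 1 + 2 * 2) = -23092 / 176715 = -0.13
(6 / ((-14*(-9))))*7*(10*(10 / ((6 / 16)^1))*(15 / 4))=1000 / 3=333.33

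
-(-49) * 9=441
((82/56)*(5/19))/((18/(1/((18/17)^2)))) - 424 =-1315453331/3102624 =-423.98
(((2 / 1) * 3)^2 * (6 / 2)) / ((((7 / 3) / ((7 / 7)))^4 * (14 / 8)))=34992 / 16807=2.08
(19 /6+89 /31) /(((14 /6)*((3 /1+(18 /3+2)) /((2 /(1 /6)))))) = 6738 /2387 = 2.82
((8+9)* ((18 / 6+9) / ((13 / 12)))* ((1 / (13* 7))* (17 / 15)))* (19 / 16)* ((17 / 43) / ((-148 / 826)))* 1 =-16522419 / 2688790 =-6.14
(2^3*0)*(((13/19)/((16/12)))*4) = 0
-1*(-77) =77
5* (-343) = -1715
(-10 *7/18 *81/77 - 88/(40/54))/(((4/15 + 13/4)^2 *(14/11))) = -2433240/311647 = -7.81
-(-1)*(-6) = -6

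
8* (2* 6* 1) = 96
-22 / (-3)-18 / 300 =1091 / 150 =7.27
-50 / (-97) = 50 / 97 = 0.52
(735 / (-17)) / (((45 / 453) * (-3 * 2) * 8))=7399 / 816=9.07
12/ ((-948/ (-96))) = 96/ 79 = 1.22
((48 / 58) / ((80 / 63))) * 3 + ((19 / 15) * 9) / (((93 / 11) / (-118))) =-1412819 / 8990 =-157.15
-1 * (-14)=14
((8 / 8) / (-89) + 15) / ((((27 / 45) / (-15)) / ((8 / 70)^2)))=-21344 / 4361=-4.89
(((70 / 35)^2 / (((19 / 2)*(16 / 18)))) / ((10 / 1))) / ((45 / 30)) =3 / 95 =0.03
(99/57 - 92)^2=2941225/361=8147.44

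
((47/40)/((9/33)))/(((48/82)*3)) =21197/8640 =2.45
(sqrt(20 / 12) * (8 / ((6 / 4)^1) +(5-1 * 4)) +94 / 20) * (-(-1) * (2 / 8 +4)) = 799 / 40 +323 * sqrt(15) / 36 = 54.72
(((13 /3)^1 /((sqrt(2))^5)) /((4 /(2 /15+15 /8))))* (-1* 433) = -1356589* sqrt(2) /11520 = -166.54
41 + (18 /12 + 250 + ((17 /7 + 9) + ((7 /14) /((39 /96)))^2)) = 722679 /2366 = 305.44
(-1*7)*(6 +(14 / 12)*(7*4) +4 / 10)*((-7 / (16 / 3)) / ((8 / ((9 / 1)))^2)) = 1162917 / 2560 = 454.26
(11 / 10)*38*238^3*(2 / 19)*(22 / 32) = 203904239 / 5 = 40780847.80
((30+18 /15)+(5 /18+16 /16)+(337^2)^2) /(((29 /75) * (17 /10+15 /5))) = 29020315035325 /4089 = 7097166797.58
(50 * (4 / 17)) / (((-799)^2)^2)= 200 / 6928449225617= 0.00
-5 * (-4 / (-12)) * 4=-20 / 3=-6.67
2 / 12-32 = -191 / 6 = -31.83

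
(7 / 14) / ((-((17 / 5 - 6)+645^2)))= -0.00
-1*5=-5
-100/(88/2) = -25/11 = -2.27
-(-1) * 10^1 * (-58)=-580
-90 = -90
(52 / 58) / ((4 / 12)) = 78 / 29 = 2.69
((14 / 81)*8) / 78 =0.02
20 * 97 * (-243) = -471420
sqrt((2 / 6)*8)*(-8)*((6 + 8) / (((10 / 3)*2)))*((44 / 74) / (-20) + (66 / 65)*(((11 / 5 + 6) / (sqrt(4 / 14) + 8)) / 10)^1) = -56173348*sqrt(6) / 67039375 + 75768*sqrt(21) / 1811875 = -1.86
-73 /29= -2.52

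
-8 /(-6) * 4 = 16 /3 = 5.33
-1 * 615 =-615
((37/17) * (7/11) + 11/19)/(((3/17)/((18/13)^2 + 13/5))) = 50.27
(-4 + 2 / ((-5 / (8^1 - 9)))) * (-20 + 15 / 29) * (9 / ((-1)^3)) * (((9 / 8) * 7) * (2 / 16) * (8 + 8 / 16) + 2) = -12146031 / 1856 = -6544.20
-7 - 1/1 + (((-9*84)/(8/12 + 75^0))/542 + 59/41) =-410989/55555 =-7.40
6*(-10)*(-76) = 4560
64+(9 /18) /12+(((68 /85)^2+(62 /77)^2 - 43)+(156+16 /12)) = 213044787 /1185800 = 179.66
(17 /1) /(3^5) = 17 /243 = 0.07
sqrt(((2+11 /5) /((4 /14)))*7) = 7*sqrt(210) /10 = 10.14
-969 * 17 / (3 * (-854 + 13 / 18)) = 98838 / 15359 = 6.44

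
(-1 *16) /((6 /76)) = -608 /3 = -202.67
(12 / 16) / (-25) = -3 / 100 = -0.03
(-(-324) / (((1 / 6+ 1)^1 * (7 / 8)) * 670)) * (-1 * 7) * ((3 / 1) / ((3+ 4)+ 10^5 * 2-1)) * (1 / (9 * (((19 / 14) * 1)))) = -2592 / 636519095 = -0.00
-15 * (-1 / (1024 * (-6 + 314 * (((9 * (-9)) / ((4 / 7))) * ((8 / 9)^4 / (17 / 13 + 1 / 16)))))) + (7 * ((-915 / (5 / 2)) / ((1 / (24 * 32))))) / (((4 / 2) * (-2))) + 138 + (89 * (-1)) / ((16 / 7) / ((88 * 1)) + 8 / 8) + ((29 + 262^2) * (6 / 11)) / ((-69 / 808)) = 46455500672738491157 / 871313285675008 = 53316.64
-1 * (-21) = 21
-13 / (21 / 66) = -286 / 7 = -40.86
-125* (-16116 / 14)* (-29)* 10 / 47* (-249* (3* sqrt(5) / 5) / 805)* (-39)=-340392885300* sqrt(5) / 52969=-14369567.68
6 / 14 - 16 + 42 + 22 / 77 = 187 / 7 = 26.71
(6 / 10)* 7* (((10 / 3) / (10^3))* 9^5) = 413343 / 500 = 826.69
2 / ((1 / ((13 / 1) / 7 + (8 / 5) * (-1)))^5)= 0.00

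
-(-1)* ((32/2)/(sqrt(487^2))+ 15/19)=7609/9253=0.82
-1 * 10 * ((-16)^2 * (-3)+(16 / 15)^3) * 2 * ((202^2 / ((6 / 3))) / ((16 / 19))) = 371544418.80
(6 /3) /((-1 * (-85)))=2 /85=0.02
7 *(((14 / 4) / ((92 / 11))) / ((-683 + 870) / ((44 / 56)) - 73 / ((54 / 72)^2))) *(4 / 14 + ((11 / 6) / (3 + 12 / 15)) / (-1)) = -36267 / 6810208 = -0.01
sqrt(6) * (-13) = -13 * sqrt(6) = -31.84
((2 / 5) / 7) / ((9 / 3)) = 2 / 105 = 0.02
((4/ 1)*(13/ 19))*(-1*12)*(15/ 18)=-520/ 19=-27.37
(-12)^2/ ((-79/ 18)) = -2592/ 79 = -32.81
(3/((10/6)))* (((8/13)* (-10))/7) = -144/91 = -1.58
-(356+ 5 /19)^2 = -45819361 /361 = -126923.44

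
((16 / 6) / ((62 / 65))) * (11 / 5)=572 / 93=6.15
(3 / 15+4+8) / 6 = 61 / 30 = 2.03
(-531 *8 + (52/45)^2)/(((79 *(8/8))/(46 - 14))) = -275183872/159975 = -1720.17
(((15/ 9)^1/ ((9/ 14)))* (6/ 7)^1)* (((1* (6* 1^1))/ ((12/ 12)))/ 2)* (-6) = -40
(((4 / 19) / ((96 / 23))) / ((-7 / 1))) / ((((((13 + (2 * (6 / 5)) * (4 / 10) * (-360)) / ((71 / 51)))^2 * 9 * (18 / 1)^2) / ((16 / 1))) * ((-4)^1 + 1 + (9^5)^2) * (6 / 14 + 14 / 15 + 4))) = -14492875 / 391173534726061348022319612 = -0.00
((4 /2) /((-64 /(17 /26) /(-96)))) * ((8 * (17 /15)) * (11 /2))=6358 /65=97.82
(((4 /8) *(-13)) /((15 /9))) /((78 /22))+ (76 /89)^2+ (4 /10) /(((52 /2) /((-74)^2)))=86368969 /1029730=83.88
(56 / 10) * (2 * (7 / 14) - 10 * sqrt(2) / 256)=28 / 5 - 7 * sqrt(2) / 32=5.29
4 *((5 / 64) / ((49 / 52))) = 65 / 196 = 0.33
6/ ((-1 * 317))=-6/ 317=-0.02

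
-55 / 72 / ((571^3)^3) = -55 / 464576749083260088722894232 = -0.00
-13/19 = -0.68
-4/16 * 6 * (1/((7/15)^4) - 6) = -108657/4802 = -22.63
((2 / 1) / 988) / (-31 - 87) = -1 / 58292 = -0.00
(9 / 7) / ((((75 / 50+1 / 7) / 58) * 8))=261 / 46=5.67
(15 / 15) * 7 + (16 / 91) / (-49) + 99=472638 / 4459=106.00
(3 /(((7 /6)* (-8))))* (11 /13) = -99 /364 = -0.27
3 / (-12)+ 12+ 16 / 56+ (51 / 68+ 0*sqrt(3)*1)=179 / 14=12.79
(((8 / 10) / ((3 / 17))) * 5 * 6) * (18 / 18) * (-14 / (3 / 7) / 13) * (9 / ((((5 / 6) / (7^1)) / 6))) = -10075968 / 65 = -155014.89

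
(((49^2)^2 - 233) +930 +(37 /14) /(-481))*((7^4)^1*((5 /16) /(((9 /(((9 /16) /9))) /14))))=4199031407725 /9984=420576062.47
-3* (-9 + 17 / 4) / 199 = 57 / 796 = 0.07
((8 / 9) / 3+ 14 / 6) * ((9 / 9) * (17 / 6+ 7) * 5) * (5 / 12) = 53.87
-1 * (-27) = 27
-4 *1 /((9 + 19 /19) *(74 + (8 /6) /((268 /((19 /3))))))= -1206 /223205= -0.01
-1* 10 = -10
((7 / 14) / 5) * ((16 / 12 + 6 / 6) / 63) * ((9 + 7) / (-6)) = -4 / 405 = -0.01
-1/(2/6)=-3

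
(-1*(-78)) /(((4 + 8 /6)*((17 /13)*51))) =507 /2312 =0.22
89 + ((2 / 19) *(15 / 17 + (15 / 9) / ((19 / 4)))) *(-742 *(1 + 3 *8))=-42695921 / 18411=-2319.04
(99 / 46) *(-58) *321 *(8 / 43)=-7372728 / 989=-7454.73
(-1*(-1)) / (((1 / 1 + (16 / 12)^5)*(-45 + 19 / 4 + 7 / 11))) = -0.00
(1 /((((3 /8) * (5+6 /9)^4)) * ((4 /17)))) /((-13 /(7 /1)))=-0.01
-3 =-3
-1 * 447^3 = -89314623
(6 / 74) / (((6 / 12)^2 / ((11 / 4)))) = 33 / 37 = 0.89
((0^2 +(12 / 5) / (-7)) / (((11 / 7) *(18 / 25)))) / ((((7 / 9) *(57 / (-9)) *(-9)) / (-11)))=10 / 133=0.08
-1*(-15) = 15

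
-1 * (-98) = 98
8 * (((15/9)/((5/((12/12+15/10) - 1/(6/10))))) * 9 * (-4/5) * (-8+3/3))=112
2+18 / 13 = 44 / 13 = 3.38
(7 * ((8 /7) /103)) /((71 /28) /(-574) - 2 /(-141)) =18129216 /2279699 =7.95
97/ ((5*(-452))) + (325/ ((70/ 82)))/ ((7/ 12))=652.61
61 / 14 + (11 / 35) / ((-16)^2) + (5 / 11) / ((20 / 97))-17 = -10.44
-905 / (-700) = 1.29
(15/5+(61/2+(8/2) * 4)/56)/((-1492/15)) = -6435/167104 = -0.04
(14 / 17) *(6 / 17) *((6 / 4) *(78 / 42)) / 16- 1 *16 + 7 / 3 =-94441 / 6936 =-13.62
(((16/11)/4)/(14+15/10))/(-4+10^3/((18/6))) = 6/84227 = 0.00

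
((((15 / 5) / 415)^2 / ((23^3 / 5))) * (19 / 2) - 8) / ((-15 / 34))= 113993106773 / 6286384725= 18.13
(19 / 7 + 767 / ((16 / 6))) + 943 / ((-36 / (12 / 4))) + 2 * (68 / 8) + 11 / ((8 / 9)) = 241.13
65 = 65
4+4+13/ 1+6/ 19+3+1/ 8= 3715/ 152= 24.44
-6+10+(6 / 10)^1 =23 / 5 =4.60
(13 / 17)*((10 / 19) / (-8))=-65 / 1292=-0.05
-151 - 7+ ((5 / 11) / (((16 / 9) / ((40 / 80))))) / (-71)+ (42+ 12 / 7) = -19993915 / 174944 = -114.29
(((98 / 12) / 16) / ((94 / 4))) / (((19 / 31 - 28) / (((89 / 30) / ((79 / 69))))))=-3109393 / 1513121760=-0.00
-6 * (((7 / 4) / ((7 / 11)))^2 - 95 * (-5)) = -2895.38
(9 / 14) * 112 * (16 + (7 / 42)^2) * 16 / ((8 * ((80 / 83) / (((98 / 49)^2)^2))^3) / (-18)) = -23754319128 / 125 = -190034553.02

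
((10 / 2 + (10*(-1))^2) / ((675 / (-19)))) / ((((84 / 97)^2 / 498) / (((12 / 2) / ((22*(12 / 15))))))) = -14837993 / 22176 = -669.10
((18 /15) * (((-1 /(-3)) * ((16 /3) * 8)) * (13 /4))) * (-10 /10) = -832 /15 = -55.47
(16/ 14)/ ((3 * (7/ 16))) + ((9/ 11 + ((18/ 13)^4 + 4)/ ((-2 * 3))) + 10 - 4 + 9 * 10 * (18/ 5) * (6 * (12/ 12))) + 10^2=31564783717/ 15394379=2050.41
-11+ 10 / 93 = -10.89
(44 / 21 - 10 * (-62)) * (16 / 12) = 52256 / 63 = 829.46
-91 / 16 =-5.69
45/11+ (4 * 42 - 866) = -7633/11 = -693.91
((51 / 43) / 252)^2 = 289 / 13046544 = 0.00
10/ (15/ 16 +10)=32/ 35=0.91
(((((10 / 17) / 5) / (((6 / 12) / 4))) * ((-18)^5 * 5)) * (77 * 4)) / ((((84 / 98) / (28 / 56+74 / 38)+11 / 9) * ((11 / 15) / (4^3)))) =-7935677684121600 / 52207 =-152004093016.68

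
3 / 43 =0.07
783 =783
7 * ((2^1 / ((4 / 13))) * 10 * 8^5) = 14909440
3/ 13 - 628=-8161/ 13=-627.77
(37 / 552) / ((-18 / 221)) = -8177 / 9936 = -0.82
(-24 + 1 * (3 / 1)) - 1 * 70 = -91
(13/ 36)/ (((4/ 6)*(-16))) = -13/ 384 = -0.03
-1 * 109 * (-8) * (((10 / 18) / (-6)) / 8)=-545 / 54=-10.09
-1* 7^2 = -49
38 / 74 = 19 / 37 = 0.51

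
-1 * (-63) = 63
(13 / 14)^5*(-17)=-11.74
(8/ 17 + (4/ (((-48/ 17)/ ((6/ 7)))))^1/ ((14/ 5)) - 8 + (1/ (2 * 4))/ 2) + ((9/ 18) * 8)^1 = -51987/ 13328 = -3.90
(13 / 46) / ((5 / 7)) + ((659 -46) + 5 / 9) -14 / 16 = 5076271 / 8280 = 613.08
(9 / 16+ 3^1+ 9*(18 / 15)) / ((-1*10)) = -1149 / 800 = -1.44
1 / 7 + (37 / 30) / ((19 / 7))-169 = -671927 / 3990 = -168.40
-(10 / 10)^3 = -1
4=4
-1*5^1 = -5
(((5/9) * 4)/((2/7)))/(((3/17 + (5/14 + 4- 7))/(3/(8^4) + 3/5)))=-1.89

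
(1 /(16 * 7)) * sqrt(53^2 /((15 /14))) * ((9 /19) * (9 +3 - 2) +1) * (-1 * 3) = -5777 * sqrt(210) /10640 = -7.87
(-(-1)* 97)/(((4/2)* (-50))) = -97/100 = -0.97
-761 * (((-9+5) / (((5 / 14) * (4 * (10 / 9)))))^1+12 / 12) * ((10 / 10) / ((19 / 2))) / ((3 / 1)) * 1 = 3044 / 75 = 40.59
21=21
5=5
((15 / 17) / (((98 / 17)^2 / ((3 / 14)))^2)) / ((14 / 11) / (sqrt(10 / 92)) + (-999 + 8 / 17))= -16542325861875 / 450226219897344710848-2108487645 * sqrt(230) / 225113109948672355424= -0.00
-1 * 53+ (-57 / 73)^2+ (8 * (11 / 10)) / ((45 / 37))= -54141688 / 1199025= -45.15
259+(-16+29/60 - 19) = 13469/60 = 224.48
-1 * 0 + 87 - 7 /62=5387 /62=86.89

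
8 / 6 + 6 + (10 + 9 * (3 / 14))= 809 / 42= 19.26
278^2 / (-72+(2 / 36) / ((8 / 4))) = -2782224 / 2591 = -1073.80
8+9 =17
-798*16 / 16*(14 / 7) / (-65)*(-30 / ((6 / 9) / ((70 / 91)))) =-143640 / 169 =-849.94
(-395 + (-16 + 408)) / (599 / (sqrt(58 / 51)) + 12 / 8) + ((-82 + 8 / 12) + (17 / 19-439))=-361192334458 / 695351379-1198 *sqrt(2958) / 12199147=-519.44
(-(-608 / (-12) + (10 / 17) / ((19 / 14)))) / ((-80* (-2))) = -12379 / 38760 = -0.32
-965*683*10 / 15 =-1318190 / 3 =-439396.67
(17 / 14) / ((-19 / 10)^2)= 850 / 2527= 0.34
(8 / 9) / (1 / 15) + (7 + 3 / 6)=125 / 6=20.83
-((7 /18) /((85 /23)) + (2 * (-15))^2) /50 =-1377161 /76500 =-18.00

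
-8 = -8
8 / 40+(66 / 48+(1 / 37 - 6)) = -6509 / 1480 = -4.40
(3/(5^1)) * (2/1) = 6/5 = 1.20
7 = 7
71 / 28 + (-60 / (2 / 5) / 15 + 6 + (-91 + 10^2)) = 211 / 28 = 7.54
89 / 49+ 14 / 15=2021 / 735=2.75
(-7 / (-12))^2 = 49 / 144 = 0.34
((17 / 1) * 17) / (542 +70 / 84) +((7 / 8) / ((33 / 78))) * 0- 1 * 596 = -595.47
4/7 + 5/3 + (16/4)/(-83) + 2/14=4066/1743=2.33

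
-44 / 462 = -2 / 21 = -0.10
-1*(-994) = 994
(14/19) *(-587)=-8218/19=-432.53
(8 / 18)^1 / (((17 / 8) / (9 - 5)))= 0.84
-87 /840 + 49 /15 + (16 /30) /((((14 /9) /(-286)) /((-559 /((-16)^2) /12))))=21.01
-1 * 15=-15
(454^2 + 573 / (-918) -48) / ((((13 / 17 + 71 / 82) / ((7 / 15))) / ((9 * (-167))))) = -3022240596193 / 34095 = -88641753.81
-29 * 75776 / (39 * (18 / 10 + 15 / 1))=-2746880 / 819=-3353.94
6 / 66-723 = -7952 / 11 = -722.91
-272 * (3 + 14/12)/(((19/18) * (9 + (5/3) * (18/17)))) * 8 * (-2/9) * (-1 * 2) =-3699200/10431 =-354.64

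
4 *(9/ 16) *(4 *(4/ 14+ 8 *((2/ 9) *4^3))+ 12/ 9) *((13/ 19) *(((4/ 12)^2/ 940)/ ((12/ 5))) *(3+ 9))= 93691/ 225036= 0.42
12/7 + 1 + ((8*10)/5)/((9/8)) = 1067/63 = 16.94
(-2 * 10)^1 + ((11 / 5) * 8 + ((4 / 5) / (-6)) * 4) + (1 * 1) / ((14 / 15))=-391 / 210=-1.86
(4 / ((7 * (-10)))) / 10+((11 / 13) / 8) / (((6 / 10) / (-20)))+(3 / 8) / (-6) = -392449 / 109200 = -3.59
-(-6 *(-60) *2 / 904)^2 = -8100 / 12769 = -0.63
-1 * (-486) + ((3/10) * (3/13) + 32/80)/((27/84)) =285164/585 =487.46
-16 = -16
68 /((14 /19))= 646 /7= 92.29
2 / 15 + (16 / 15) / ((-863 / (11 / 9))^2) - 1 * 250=-226102929236 / 904894335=-249.87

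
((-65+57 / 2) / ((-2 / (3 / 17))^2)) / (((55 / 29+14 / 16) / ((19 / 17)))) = -362007 / 3159059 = -0.11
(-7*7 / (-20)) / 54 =49 / 1080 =0.05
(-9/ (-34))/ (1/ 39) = 351/ 34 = 10.32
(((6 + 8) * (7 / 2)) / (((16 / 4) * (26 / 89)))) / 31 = 4361 / 3224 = 1.35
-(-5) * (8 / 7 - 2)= -30 / 7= -4.29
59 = 59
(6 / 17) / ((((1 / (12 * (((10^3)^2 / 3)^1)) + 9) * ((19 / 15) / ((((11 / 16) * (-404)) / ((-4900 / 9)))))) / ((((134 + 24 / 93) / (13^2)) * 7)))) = 37454254200000 / 426433655845379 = 0.09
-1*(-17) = 17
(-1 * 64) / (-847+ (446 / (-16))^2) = 0.91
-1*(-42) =42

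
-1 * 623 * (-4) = 2492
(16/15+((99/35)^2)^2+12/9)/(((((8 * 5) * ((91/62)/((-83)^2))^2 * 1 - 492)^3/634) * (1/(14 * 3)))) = -8991113274556279510032764709453665930621691/605503588152131180922821359361552085205778750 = -0.01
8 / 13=0.62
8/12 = 2/3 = 0.67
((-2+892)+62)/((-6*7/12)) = -272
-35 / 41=-0.85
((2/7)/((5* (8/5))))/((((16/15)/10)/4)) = 75/56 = 1.34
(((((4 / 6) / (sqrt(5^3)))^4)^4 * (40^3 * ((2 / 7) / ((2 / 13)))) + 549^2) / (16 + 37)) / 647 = 43306481024192333221871754491 / 4927065739000797271728515625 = 8.79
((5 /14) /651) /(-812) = -5 /7400568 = -0.00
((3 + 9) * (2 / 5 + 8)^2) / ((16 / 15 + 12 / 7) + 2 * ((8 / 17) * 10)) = 1889244 / 27205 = 69.44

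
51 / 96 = 17 / 32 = 0.53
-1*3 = -3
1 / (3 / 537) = 179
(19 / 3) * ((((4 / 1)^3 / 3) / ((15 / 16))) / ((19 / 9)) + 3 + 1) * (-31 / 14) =-7254 / 35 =-207.26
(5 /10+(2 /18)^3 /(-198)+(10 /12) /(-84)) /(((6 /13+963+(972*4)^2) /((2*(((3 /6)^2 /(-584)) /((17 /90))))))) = -128743225 /876180438437097024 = -0.00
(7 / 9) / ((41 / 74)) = 518 / 369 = 1.40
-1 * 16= -16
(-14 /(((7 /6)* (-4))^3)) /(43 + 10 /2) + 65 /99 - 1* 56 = -55.34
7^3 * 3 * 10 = 10290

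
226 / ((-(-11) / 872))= 197072 / 11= 17915.64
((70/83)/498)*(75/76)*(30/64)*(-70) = -459375/8377024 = -0.05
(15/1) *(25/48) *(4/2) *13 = 1625/8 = 203.12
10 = 10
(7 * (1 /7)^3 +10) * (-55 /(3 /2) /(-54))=27005 /3969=6.80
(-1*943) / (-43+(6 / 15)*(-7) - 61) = 4715 / 534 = 8.83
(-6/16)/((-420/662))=331/560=0.59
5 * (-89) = -445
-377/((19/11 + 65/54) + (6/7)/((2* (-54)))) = -128.98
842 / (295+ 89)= 2.19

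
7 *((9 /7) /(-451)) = -9 /451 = -0.02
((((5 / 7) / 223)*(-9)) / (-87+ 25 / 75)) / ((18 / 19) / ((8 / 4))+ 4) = 513 / 6899620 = 0.00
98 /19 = 5.16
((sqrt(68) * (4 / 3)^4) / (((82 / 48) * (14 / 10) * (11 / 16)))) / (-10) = -32768 * sqrt(17) / 85239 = -1.59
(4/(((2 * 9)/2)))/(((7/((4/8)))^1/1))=2/63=0.03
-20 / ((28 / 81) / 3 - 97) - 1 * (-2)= 2.21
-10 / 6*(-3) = 5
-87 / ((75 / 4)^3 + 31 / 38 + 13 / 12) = -317376 / 24053803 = -0.01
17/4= 4.25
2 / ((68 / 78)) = 39 / 17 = 2.29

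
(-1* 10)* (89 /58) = -445 /29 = -15.34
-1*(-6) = 6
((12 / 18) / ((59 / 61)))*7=854 / 177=4.82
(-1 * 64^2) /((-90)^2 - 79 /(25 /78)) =-51200 /98169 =-0.52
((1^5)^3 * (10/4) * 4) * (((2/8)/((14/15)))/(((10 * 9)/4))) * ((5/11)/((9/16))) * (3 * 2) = 400/693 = 0.58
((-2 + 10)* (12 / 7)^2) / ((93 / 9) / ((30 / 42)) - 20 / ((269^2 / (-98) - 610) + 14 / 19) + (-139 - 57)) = -43360824960 / 334781933689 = -0.13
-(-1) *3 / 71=3 / 71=0.04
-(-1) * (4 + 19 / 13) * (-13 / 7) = -71 / 7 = -10.14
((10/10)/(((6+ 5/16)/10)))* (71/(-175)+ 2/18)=-14848/31815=-0.47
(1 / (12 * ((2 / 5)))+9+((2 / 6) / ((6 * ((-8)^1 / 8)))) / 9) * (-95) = -566485 / 648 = -874.21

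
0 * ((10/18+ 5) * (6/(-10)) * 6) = 0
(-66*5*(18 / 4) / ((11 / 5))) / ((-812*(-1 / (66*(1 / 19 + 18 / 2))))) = -1915650 / 3857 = -496.67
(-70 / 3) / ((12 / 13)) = -455 / 18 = -25.28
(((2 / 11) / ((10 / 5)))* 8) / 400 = 1 / 550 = 0.00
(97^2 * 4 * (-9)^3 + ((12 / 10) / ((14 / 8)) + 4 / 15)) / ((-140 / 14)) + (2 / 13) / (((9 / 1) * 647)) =7269242547286 / 2649465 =2743664.30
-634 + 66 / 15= -3148 / 5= -629.60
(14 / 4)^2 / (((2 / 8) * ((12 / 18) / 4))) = 294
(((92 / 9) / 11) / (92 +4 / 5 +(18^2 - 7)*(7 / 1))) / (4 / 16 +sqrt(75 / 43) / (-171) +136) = 27968*sqrt(129) / 1899444549618495 +622658576 / 211049394402055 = 0.00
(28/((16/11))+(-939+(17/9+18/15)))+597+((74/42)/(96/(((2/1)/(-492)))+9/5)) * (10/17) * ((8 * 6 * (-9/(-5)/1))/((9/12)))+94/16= -313.79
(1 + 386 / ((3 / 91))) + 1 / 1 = 35132 / 3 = 11710.67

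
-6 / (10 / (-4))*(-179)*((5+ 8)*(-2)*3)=167544 / 5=33508.80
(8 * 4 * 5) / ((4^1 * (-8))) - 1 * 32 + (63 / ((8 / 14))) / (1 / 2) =367 / 2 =183.50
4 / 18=2 / 9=0.22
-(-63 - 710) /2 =773 /2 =386.50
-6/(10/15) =-9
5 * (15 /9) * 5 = 41.67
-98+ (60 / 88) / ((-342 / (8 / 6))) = -184343 / 1881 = -98.00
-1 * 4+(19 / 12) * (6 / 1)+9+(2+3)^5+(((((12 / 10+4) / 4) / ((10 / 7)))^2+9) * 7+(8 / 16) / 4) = 32084217 / 10000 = 3208.42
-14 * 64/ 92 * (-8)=77.91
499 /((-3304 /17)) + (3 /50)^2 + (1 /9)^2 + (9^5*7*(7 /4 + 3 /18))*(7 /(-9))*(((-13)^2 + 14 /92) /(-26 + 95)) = -726415091361776 /480886875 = -1510573.75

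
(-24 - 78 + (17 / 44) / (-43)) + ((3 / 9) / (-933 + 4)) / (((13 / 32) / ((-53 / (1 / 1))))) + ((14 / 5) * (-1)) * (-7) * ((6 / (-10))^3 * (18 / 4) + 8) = 1533212034461 / 42843157500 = 35.79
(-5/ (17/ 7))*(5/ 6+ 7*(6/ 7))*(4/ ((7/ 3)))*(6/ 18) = -410/ 51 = -8.04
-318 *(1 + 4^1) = -1590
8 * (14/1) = 112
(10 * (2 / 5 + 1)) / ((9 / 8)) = 112 / 9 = 12.44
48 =48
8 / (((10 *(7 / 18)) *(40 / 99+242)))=3564 / 419965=0.01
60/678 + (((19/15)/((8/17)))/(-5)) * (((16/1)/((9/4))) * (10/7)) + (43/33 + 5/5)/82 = -257762224/48160035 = -5.35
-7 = -7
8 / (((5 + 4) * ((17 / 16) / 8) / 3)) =20.08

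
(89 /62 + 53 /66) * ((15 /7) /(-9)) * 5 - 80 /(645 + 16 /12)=-16594810 /5950791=-2.79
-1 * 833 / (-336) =2.48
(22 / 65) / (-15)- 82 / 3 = -26672 / 975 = -27.36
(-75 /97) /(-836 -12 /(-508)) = 9525 /10298393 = 0.00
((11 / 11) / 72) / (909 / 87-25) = -29 / 30384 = -0.00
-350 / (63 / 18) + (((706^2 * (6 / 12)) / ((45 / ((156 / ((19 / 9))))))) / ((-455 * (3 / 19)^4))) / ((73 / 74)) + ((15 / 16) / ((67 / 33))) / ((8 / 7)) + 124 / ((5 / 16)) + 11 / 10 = -4338387782298107 / 2958076800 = -1466624.46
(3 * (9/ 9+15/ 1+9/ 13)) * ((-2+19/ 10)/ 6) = -217/ 260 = -0.83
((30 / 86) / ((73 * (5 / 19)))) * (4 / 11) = 228 / 34529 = 0.01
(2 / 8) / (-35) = -1 / 140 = -0.01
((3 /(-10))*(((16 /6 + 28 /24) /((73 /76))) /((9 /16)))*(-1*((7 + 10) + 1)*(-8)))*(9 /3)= -335616 /365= -919.50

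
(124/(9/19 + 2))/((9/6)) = 33.42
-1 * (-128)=128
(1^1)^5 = 1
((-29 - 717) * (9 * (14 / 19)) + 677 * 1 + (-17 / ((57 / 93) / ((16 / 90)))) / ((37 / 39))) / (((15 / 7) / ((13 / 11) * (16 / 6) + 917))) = -1916549897353 / 1043955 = -1835854.90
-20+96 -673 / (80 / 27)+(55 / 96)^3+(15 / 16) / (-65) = -150.96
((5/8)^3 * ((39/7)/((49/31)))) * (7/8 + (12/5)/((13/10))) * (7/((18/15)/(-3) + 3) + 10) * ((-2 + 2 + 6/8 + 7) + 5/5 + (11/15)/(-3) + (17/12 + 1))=11857806125/36528128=324.62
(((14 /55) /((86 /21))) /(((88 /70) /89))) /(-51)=-30527 /353804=-0.09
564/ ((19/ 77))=43428/ 19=2285.68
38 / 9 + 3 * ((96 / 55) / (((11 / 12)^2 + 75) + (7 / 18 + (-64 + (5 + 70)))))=8875246 / 2072565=4.28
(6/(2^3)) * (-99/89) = -297/356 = -0.83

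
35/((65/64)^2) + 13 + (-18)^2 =370.93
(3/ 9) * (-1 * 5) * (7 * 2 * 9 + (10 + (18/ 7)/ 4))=-9565/ 42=-227.74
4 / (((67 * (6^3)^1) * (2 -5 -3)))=-1 / 21708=-0.00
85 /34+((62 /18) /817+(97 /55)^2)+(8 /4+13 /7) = 2949505553 /311399550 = 9.47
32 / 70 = 16 / 35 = 0.46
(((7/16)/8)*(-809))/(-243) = 5663/31104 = 0.18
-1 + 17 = 16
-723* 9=-6507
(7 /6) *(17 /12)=1.65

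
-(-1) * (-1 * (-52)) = 52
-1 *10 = -10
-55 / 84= -0.65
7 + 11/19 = 144/19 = 7.58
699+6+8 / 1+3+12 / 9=2152 / 3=717.33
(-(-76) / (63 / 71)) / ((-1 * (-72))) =1349 / 1134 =1.19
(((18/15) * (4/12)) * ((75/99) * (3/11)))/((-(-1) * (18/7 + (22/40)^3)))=560000/18551357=0.03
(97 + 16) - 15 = 98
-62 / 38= -31 / 19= -1.63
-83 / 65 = -1.28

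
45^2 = 2025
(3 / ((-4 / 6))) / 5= -9 / 10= -0.90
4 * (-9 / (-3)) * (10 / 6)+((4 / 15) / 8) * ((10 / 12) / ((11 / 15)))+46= 8717 / 132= 66.04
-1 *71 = -71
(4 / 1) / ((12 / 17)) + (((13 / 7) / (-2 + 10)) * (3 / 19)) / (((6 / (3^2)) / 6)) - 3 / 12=18343 / 3192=5.75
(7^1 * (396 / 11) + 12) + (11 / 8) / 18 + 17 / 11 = 420745 / 1584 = 265.62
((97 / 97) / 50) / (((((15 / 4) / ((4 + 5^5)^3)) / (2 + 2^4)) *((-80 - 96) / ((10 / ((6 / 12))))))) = -334199080.24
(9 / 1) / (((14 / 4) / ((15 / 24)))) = 45 / 28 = 1.61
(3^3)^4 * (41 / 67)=21789081 / 67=325210.16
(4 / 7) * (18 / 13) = 72 / 91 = 0.79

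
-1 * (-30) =30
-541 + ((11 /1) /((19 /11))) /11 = -10268 /19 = -540.42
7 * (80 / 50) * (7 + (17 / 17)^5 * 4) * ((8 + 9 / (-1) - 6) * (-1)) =862.40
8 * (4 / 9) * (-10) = -320 / 9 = -35.56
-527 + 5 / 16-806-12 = -21515 / 16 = -1344.69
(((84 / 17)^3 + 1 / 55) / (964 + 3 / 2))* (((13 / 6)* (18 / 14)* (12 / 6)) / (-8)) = -1271541687 / 14609984620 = -0.09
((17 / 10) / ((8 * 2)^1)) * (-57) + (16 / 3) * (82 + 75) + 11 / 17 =6788501 / 8160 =831.92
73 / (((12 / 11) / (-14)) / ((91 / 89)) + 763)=511511 / 5345807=0.10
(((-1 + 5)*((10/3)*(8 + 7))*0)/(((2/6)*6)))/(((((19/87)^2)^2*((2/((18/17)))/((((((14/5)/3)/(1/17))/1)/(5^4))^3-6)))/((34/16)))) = 0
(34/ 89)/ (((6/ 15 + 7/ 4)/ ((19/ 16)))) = 1615/ 7654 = 0.21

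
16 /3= 5.33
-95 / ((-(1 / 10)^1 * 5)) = 190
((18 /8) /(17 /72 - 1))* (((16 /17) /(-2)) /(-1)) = -1296 /935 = -1.39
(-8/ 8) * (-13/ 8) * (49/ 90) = 637/ 720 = 0.88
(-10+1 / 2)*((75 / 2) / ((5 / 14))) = -1995 / 2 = -997.50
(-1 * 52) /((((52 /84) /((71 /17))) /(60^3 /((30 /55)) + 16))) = -2361839424 /17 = -138931730.82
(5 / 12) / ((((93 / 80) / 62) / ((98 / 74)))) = 9800 / 333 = 29.43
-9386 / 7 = -1340.86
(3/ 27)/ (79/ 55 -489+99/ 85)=-935/ 4093047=-0.00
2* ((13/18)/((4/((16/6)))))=26/27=0.96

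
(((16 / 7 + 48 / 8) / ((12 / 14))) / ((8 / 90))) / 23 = 435 / 92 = 4.73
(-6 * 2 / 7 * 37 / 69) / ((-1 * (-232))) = -37 / 9338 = -0.00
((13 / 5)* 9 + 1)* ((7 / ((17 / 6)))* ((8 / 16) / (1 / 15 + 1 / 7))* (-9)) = -242109 / 187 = -1294.70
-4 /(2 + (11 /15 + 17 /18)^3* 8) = -364500 /3625201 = -0.10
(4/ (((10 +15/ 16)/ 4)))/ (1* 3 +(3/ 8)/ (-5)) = 2048/ 4095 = 0.50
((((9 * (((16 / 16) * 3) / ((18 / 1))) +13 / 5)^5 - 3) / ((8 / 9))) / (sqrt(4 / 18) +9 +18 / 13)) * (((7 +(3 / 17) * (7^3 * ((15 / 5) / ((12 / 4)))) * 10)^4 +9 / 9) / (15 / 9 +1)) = 6311706033364.88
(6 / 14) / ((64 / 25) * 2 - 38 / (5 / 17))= -25 / 7238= -0.00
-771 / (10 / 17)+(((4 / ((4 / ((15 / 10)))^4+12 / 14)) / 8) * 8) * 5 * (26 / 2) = -190349853 / 145790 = -1305.64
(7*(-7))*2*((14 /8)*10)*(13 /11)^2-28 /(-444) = -2395.27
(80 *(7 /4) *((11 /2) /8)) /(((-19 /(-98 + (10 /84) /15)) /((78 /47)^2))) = 114765365 /83942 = 1367.20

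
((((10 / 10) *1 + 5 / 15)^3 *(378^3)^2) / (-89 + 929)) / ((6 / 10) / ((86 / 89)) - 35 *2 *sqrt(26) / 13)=-106542448666620825600 *sqrt(26) / 1811093243 - 12286007950891723776 / 1811093243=-306747338865.73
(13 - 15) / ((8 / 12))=-3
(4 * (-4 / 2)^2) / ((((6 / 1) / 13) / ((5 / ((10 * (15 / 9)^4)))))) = 1404 / 625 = 2.25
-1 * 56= -56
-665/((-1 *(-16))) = -665/16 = -41.56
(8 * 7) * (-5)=-280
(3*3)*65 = 585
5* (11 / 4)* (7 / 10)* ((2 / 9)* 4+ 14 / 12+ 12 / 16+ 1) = 10549 / 288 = 36.63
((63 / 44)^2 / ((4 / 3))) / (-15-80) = -11907 / 735680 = -0.02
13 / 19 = 0.68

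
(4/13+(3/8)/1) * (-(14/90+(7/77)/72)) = -4899/45760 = -0.11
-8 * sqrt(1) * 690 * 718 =-3963360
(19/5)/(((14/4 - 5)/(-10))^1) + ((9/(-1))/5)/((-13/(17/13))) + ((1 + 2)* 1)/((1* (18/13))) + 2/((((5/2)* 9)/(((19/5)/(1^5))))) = 2130833/76050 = 28.02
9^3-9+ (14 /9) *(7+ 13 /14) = 2197 /3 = 732.33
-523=-523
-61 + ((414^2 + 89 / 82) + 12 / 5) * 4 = 140535073 / 205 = 685536.94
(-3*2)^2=36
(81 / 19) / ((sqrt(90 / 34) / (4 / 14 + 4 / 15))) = 522 * sqrt(85) / 3325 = 1.45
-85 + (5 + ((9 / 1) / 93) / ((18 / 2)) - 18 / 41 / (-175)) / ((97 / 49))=-762538057 / 9246525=-82.47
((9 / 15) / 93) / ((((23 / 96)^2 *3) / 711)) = 2184192 / 81995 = 26.64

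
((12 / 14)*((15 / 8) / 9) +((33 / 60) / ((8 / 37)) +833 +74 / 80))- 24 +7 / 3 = 547667 / 672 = 814.98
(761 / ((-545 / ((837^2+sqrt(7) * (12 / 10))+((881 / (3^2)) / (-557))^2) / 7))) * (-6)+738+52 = 191772 * sqrt(7) / 2725+187571731486386238 / 4565314035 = 41086457.60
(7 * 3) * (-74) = -1554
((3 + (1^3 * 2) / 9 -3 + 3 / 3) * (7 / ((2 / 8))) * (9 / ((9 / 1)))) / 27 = 308 / 243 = 1.27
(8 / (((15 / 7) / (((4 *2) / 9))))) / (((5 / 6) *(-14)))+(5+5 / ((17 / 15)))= 34912 / 3825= 9.13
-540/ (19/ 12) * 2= -12960/ 19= -682.11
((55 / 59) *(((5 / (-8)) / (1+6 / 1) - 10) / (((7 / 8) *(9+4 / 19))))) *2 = -47234 / 20237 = -2.33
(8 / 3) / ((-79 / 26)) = -208 / 237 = -0.88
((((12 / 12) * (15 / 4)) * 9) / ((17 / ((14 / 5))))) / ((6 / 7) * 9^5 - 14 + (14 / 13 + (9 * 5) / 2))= 5733 / 52209193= 0.00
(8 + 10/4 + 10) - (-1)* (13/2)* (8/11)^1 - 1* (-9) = 753/22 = 34.23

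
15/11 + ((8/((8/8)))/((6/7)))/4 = 122/33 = 3.70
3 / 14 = 0.21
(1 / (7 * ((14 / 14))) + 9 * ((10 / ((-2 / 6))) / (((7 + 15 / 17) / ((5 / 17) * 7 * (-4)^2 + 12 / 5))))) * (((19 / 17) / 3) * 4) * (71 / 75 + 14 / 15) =-2027785108 / 597975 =-3391.09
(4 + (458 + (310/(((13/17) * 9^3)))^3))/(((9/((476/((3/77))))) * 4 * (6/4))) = 7209147549477207796/68944187960973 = 104564.98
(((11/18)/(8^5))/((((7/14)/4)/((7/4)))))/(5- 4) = 77/294912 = 0.00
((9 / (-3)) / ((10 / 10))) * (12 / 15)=-12 / 5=-2.40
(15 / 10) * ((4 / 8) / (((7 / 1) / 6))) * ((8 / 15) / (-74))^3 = -32 / 132964125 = -0.00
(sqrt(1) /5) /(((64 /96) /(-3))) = -0.90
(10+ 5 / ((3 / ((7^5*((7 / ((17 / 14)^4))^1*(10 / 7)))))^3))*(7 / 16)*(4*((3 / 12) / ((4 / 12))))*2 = 4710262134218687778416624364145 / 20974400540271396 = 224571954996990.81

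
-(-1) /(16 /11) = 11 /16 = 0.69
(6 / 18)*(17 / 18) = 17 / 54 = 0.31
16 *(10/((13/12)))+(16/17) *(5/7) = 229520/1547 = 148.36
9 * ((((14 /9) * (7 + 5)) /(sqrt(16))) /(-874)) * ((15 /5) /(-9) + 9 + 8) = -350 /437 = -0.80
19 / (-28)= -19 / 28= -0.68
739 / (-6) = -739 / 6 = -123.17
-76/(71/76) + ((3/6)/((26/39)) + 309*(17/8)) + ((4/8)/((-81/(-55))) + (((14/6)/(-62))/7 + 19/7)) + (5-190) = 3934303853/9983736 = 394.07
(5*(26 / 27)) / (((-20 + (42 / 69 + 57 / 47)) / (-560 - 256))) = 38224160 / 176859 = 216.13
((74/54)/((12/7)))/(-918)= -259/297432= -0.00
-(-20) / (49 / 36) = 720 / 49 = 14.69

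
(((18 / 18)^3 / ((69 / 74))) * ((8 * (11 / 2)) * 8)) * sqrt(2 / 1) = 533.88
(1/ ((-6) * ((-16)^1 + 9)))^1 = 0.02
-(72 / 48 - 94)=185 / 2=92.50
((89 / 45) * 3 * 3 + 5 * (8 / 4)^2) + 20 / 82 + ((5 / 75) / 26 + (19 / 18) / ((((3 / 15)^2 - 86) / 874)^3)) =-510095077843208539 / 476078934133530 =-1071.45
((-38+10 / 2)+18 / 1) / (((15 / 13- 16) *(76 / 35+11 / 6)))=40950 / 162313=0.25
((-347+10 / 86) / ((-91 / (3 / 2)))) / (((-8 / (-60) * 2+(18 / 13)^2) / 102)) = 111254715 / 416584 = 267.06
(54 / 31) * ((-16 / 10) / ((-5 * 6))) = 72 / 775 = 0.09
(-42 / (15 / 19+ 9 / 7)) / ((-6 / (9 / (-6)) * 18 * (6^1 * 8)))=-931 / 158976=-0.01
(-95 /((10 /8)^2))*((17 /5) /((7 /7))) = -5168 /25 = -206.72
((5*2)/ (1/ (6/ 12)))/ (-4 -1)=-1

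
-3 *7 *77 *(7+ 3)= -16170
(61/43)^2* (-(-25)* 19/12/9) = 1767475/199692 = 8.85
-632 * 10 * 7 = -44240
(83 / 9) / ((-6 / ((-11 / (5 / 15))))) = 913 / 18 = 50.72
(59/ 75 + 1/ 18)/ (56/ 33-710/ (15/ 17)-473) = -4169/ 6316050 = -0.00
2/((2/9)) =9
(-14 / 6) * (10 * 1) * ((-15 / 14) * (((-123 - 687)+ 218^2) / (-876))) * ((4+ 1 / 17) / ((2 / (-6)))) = 40290825 / 2482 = 16233.21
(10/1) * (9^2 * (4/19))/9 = 360/19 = 18.95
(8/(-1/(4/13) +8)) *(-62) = -1984/19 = -104.42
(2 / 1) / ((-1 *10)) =-1 / 5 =-0.20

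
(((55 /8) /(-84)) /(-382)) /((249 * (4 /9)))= 55 /28408576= 0.00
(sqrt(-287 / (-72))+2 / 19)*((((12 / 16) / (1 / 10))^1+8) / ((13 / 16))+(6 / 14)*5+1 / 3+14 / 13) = 12356 / 5187+3089*sqrt(574) / 1638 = 47.56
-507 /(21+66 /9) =-17.89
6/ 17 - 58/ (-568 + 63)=4016/ 8585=0.47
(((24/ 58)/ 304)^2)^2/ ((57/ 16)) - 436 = -12217053291089317/ 28020764429104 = -436.00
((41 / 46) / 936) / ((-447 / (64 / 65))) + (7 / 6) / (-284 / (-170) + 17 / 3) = 46520654287 / 292575772710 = 0.16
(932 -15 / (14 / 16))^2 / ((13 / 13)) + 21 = 41012245 / 49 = 836984.59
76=76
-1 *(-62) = 62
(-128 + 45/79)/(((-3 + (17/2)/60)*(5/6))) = 1449648/27097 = 53.50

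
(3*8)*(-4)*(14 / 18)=-224 / 3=-74.67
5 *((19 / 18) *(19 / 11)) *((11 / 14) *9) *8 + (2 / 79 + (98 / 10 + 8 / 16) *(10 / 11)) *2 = 3251316 / 6083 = 534.49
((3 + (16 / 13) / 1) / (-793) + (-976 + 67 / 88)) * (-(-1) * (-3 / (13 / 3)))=7962601761 / 11793496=675.17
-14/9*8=-112/9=-12.44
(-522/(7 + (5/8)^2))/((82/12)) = -200448/19393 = -10.34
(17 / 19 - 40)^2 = 552049 / 361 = 1529.22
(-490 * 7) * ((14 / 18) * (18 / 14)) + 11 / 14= -48009 / 14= -3429.21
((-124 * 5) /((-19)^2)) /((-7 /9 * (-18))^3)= -155 /247646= -0.00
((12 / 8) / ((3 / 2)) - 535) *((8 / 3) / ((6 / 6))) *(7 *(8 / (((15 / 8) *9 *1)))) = -637952 / 135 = -4725.57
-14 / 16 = -7 / 8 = -0.88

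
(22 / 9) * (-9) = -22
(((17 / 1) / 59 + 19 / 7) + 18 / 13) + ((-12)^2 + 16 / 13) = 149.62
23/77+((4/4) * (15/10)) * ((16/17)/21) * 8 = 1095/1309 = 0.84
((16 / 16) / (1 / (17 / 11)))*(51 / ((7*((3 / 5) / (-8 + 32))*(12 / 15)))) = 43350 / 77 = 562.99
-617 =-617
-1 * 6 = -6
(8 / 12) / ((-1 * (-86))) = 1 / 129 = 0.01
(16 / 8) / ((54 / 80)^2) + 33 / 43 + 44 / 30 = 1038163 / 156735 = 6.62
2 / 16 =1 / 8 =0.12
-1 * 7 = -7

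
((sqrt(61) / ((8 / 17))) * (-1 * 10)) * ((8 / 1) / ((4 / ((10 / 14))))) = -425 * sqrt(61) / 14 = -237.10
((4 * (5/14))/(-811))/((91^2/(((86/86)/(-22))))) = 5/517123607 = 0.00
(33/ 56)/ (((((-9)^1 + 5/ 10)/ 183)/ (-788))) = 1189683/ 119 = 9997.34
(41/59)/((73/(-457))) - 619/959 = -20634816/4130413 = -5.00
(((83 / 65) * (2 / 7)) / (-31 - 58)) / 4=-83 / 80990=-0.00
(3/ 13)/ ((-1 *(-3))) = 1/ 13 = 0.08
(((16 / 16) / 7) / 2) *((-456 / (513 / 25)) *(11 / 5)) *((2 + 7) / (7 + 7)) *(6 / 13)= -660 / 637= -1.04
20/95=4/19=0.21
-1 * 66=-66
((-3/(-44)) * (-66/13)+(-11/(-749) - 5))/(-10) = 20765/38948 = 0.53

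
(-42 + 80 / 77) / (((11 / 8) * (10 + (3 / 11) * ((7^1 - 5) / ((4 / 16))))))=-12616 / 5159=-2.45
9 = 9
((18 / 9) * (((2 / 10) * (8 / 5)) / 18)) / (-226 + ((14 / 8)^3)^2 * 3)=-32768 / 128868525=-0.00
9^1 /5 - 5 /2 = -0.70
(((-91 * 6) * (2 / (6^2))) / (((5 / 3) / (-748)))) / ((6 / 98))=3335332 / 15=222355.47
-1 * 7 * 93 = -651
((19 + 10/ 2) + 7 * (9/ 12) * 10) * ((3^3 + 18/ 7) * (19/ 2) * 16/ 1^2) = 2406996/ 7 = 343856.57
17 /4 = 4.25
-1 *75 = -75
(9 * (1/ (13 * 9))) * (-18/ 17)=-18/ 221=-0.08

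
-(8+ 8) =-16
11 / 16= 0.69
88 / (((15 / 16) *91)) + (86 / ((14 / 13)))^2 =60943651 / 9555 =6378.19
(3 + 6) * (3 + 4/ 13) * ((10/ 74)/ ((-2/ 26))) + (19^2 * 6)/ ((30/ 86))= 1139027/ 185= 6156.90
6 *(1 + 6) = 42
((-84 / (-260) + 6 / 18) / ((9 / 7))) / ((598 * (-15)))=-448 / 7871175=-0.00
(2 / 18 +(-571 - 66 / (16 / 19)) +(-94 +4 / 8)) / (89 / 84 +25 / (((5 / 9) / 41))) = -374353 / 930414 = -0.40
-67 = -67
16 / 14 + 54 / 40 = 2.49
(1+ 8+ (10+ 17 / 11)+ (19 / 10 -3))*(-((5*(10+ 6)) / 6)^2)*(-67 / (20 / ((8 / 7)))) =3057344 / 231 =13235.26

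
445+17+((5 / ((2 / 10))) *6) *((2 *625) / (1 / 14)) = 2625462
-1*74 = -74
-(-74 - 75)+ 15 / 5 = 152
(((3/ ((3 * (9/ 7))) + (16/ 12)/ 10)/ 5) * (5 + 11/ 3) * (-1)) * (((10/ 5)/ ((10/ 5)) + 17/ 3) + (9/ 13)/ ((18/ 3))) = -10.71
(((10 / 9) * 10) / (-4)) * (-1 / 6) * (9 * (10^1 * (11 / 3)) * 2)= 2750 / 9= 305.56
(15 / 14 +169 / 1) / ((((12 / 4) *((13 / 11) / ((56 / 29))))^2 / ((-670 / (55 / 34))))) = -26729067904 / 1279161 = -20895.78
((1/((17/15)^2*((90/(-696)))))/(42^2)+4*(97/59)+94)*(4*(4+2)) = 2016684536/835499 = 2413.75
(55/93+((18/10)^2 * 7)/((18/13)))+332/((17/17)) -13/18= 2429038/6975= 348.25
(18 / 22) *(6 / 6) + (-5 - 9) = -145 / 11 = -13.18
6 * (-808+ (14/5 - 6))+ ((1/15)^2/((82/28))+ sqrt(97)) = -44899906/9225+ sqrt(97) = -4857.35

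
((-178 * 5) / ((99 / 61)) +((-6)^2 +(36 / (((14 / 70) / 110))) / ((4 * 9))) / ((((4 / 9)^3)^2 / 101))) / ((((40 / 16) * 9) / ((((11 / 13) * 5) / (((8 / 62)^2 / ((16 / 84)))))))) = 115087529063399 / 6967296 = 16518248.84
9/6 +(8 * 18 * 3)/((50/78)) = 33771/50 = 675.42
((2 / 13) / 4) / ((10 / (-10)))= -1 / 26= -0.04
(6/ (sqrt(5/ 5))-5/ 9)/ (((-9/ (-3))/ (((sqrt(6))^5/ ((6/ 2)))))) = 196 * sqrt(6)/ 9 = 53.34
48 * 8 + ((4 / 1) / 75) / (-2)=28798 / 75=383.97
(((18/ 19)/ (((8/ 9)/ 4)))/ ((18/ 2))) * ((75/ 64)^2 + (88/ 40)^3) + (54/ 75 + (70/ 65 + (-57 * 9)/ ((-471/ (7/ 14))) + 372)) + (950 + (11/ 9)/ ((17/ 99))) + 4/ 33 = 14895327090323269/ 11138569728000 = 1337.27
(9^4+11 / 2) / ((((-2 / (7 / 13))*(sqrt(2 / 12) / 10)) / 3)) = -1378965*sqrt(6) / 26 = -129913.87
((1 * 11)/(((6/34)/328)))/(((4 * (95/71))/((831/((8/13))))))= 1960229557/380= 5158498.83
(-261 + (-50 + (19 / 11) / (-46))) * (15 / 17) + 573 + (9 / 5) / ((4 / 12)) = 13073109 / 43010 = 303.96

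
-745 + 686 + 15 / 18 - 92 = -901 / 6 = -150.17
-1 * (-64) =64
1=1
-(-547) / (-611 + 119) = -547 / 492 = -1.11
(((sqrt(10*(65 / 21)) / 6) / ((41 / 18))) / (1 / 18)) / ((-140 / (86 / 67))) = -387*sqrt(546) / 134603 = -0.07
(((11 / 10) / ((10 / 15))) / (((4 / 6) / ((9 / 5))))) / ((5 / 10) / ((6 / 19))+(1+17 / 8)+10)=2673 / 8825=0.30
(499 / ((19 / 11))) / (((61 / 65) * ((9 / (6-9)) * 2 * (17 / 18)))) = -1070355 / 19703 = -54.32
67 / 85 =0.79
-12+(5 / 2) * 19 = 71 / 2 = 35.50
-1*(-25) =25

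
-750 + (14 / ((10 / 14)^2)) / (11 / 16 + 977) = -749.97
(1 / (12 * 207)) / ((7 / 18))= 1 / 966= 0.00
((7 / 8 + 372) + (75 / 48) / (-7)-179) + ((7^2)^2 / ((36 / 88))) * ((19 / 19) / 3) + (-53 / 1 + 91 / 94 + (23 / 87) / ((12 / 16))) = 8648764417 / 4121712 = 2098.34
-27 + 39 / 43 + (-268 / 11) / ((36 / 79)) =-338677 / 4257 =-79.56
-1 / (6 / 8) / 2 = -2 / 3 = -0.67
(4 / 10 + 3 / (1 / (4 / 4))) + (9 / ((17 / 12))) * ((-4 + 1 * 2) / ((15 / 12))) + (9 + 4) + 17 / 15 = 1879 / 255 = 7.37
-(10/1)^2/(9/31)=-3100/9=-344.44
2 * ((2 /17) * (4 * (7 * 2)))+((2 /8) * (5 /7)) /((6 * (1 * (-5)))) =37615 /2856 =13.17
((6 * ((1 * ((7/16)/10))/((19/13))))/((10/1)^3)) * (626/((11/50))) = 85449/167200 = 0.51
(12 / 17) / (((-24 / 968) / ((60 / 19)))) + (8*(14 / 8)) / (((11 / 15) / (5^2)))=387.37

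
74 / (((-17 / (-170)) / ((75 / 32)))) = 13875 / 8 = 1734.38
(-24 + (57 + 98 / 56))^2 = 19321 / 16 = 1207.56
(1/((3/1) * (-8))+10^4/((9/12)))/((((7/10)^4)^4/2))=799997500000000000000/99698791708803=8024144.39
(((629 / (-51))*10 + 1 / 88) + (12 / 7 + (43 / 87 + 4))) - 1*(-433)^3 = 4350738964961 / 53592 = 81182619.89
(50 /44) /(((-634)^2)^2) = 25 /3554509770592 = 0.00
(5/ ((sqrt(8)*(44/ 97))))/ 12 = 485*sqrt(2)/ 2112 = 0.32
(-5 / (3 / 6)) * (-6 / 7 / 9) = 20 / 21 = 0.95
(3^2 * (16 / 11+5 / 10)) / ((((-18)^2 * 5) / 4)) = 43 / 990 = 0.04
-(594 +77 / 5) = -3047 / 5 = -609.40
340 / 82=170 / 41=4.15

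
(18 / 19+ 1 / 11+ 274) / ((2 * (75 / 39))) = 747279 / 10450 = 71.51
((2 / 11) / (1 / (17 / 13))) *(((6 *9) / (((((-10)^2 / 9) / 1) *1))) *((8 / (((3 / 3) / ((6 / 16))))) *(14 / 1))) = 173502 / 3575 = 48.53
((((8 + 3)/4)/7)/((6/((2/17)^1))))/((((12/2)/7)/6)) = 11/204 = 0.05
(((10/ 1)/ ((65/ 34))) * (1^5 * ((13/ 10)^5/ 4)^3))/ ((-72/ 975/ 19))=-16533043443551314511/ 15360000000000000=-1076.37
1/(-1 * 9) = -1/9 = -0.11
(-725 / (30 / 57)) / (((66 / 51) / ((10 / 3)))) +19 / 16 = -1872773 / 528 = -3546.92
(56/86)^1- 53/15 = -1859/645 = -2.88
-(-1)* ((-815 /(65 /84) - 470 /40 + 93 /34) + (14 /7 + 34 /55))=-51519079 /48620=-1059.63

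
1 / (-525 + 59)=-1 / 466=-0.00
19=19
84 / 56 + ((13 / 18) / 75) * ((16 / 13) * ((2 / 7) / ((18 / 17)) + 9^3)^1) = 862679 / 85050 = 10.14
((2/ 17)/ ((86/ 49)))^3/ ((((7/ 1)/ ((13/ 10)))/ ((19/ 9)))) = 4151329/ 35155610190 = 0.00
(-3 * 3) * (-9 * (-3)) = -243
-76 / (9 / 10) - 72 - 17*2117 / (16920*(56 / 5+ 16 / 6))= -110224831 / 703872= -156.60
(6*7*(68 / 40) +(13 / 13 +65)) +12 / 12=692 / 5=138.40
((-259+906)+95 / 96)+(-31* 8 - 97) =29087 / 96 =302.99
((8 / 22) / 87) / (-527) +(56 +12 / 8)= 57.50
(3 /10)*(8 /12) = 1 /5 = 0.20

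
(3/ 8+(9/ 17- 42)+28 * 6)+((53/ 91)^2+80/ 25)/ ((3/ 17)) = 827543159/ 5631080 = 146.96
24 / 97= 0.25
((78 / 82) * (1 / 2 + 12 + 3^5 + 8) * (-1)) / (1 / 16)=-164424 / 41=-4010.34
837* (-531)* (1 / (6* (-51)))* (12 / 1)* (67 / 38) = 9925983 / 323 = 30730.60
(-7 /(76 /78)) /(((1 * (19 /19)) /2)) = -273 /19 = -14.37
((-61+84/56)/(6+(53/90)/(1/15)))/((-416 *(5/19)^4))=46524597/23140000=2.01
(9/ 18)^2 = 1/ 4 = 0.25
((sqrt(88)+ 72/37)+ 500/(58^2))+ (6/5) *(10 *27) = 2 *sqrt(22)+ 10147085/31117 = 335.48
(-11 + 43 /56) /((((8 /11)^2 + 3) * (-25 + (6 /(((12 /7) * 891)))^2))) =55042151373 /474581768878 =0.12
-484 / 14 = -242 / 7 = -34.57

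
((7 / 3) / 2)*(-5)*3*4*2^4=-1120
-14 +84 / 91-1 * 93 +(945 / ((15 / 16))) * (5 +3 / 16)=66598 / 13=5122.92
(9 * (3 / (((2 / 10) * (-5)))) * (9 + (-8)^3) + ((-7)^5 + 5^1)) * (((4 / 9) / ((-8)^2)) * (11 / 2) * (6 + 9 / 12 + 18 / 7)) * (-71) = 72952429 / 896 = 81420.12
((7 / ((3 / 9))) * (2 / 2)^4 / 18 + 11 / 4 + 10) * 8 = 334 / 3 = 111.33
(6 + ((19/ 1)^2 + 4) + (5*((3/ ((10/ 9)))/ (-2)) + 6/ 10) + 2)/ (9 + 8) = 7337/ 340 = 21.58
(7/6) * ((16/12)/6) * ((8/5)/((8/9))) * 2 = 14/15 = 0.93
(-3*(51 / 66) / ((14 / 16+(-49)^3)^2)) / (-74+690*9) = -204 / 7473740996046325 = -0.00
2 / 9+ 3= 29 / 9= 3.22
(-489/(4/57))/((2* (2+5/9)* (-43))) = 250857/7912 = 31.71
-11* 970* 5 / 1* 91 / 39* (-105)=13070750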